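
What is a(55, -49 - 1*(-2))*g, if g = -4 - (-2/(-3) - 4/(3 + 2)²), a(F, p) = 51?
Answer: -5746/25 ≈ -229.84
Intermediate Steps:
g = -338/75 (g = -4 - (-2*(-⅓) - 4/(5²)) = -4 - (⅔ - 4/25) = -4 - 1*38/75 = -4 - 38/75 = -338/75 ≈ -4.5067)
a(55, -49 - 1*(-2))*g = 51*(-338/75) = -5746/25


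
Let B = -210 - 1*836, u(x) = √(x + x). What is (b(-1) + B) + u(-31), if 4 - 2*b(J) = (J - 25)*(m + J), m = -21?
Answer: -1330 + I*√62 ≈ -1330.0 + 7.874*I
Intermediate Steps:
u(x) = √2*√x (u(x) = √(2*x) = √2*√x)
b(J) = 2 - (-25 + J)*(-21 + J)/2 (b(J) = 2 - (J - 25)*(-21 + J)/2 = 2 - (-25 + J)*(-21 + J)/2)
B = -1046 (B = -210 - 836 = -1046)
(b(-1) + B) + u(-31) = ((-521/2 + 23*(-1) - ½*(-1)²) - 1046) + √2*√(-31) = ((-521/2 - 23 - ½*1) - 1046) + √2*(I*√31) = ((-521/2 - 23 - ½) - 1046) + I*√62 = (-284 - 1046) + I*√62 = -1330 + I*√62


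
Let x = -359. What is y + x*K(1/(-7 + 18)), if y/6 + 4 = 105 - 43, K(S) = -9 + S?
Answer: 39010/11 ≈ 3546.4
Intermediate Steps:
y = 348 (y = -24 + 6*(105 - 43) = -24 + 6*62 = -24 + 372 = 348)
y + x*K(1/(-7 + 18)) = 348 - 359*(-9 + 1/(-7 + 18)) = 348 - 359*(-9 + 1/11) = 348 - 359*(-98/11) = 348 + 35182/11 = 39010/11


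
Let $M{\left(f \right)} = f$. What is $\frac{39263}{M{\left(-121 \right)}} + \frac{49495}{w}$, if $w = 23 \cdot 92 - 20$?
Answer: $- \frac{76306353}{253616} \approx -300.87$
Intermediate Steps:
$w = 2096$ ($w = 2116 - 20 = 2096$)
$\frac{39263}{M{\left(-121 \right)}} + \frac{49495}{w} = \frac{39263}{-121} + \frac{49495}{2096} = 39263 \left(- \frac{1}{121}\right) + 49495 \cdot \frac{1}{2096} = - \frac{39263}{121} + \frac{49495}{2096} = - \frac{76306353}{253616}$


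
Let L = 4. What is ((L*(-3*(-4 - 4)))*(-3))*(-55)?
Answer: 15840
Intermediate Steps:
((L*(-3*(-4 - 4)))*(-3))*(-55) = ((4*(-3*(-4 - 4)))*(-3))*(-55) = ((4*(-3*(-8)))*(-3))*(-55) = ((4*24)*(-3))*(-55) = (96*(-3))*(-55) = -288*(-55) = 15840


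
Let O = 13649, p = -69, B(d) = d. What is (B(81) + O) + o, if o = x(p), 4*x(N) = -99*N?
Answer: 61751/4 ≈ 15438.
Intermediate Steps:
x(N) = -99*N/4 (x(N) = (-99*N)/4 = -99*N/4)
o = 6831/4 (o = -99/4*(-69) = 6831/4 ≈ 1707.8)
(B(81) + O) + o = (81 + 13649) + 6831/4 = 13730 + 6831/4 = 61751/4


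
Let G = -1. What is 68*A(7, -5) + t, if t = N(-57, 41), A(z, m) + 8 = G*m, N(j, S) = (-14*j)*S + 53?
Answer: 32567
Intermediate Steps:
N(j, S) = 53 - 14*S*j (N(j, S) = -14*S*j + 53 = 53 - 14*S*j)
A(z, m) = -8 - m
t = 32771 (t = 53 - 14*41*(-57) = 53 + 32718 = 32771)
68*A(7, -5) + t = 68*(-8 - 1*(-5)) + 32771 = 68*(-8 + 5) + 32771 = 68*(-3) + 32771 = -204 + 32771 = 32567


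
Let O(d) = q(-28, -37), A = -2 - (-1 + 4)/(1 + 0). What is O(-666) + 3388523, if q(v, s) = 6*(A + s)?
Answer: 3388271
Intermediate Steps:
A = -5 (A = -2 - 3/1 = -2 - 3 = -5)
q(v, s) = -30 + 6*s (q(v, s) = 6*(-5 + s) = -30 + 6*s)
O(d) = -252 (O(d) = -30 + 6*(-37) = -30 - 222 = -252)
O(-666) + 3388523 = -252 + 3388523 = 3388271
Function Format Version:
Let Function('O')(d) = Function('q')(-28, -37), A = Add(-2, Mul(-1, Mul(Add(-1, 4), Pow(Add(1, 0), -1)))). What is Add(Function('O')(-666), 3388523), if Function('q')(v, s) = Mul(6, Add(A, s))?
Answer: 3388271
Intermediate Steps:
A = -5 (A = Add(-2, Mul(-1, Mul(3, Pow(1, -1)))) = Add(-2, Mul(-1, Mul(3, 1))) = Add(-2, Mul(-1, 3)) = Add(-2, -3) = -5)
Function('q')(v, s) = Add(-30, Mul(6, s)) (Function('q')(v, s) = Mul(6, Add(-5, s)) = Add(-30, Mul(6, s)))
Function('O')(d) = -252 (Function('O')(d) = Add(-30, Mul(6, -37)) = Add(-30, -222) = -252)
Add(Function('O')(-666), 3388523) = Add(-252, 3388523) = 3388271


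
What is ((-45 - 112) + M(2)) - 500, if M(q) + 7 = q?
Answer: -662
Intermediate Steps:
M(q) = -7 + q
((-45 - 112) + M(2)) - 500 = ((-45 - 112) + (-7 + 2)) - 500 = (-157 - 5) - 500 = -162 - 500 = -662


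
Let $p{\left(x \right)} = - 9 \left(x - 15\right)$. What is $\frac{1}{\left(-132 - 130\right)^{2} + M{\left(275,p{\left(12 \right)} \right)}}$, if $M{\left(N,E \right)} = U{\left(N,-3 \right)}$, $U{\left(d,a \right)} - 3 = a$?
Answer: $\frac{1}{68644} \approx 1.4568 \cdot 10^{-5}$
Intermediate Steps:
$p{\left(x \right)} = 135 - 9 x$ ($p{\left(x \right)} = - 9 \left(-15 + x\right) = 135 - 9 x$)
$U{\left(d,a \right)} = 3 + a$
$M{\left(N,E \right)} = 0$ ($M{\left(N,E \right)} = 3 - 3 = 0$)
$\frac{1}{\left(-132 - 130\right)^{2} + M{\left(275,p{\left(12 \right)} \right)}} = \frac{1}{\left(-132 - 130\right)^{2} + 0} = \frac{1}{\left(-262\right)^{2} + 0} = \frac{1}{68644 + 0} = \frac{1}{68644}$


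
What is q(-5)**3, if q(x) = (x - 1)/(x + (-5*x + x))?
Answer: -8/125 ≈ -0.064000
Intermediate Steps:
q(x) = -(-1 + x)/(3*x) (q(x) = (-1 + x)/(x - 4*x) = (-1 + x)/((-3*x)) = (-1 + x)*(-1/(3*x)) = -(-1 + x)/(3*x))
q(-5)**3 = ((1/3)*(1 - 1*(-5))/(-5))**3 = ((1/3)*(-1/5)*(1 + 5))**3 = ((1/3)*(-1/5)*6)**3 = (-2/5)**3 = -8/125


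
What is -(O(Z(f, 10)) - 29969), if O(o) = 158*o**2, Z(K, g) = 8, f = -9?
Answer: 19857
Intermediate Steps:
-(O(Z(f, 10)) - 29969) = -(158*8**2 - 29969) = -(158*64 - 29969) = -(10112 - 29969) = -1*(-19857) = 19857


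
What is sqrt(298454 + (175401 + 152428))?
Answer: 3*sqrt(69587) ≈ 791.38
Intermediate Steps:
sqrt(298454 + (175401 + 152428)) = sqrt(298454 + 327829) = sqrt(626283) = 3*sqrt(69587)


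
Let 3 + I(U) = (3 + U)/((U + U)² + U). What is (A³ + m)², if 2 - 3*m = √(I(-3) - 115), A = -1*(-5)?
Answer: (377 - I*√118)²/9 ≈ 15779.0 - 910.06*I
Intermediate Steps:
A = 5
I(U) = -3 + (3 + U)/(U + 4*U²) (I(U) = -3 + (3 + U)/((U + U)² + U) = -3 + (3 + U)/((2*U)² + U) = -3 + (3 + U)/(4*U² + U) = -3 + (3 + U)/(U + 4*U²))
m = ⅔ - I*√118/3 (m = ⅔ - √((3 - 12*(-3)² - 2*(-3))/((-3)*(1 + 4*(-3))) - 115)/3 = ⅔ - √(-(3 - 12*9 + 6)/(3*(1 - 12)) - 115)/3 = ⅔ - √(-⅓*(3 - 108 + 6)/(-11) - 115)/3 = ⅔ - √(-⅓*(-1/11)*(-99) - 115)/3 = ⅔ - √(-3 - 115)/3 = ⅔ - I*√118/3 ≈ 0.66667 - 3.6209*I)
(A³ + m)² = (5³ + (⅔ - I*√118/3))² = (125 + (⅔ - I*√118/3))² = (377/3 - I*√118/3)²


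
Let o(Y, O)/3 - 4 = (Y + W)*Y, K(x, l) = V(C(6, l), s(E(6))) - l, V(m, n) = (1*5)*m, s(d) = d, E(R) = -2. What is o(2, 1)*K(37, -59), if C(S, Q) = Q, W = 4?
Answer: -11328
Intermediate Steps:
V(m, n) = 5*m
K(x, l) = 4*l (K(x, l) = 5*l - l = 4*l)
o(Y, O) = 12 + 3*Y*(4 + Y) (o(Y, O) = 12 + 3*((Y + 4)*Y) = 12 + 3*((4 + Y)*Y) = 12 + 3*(Y*(4 + Y)) = 12 + 3*Y*(4 + Y))
o(2, 1)*K(37, -59) = (12 + 3*2**2 + 12*2)*(4*(-59)) = (12 + 3*4 + 24)*(-236) = (12 + 12 + 24)*(-236) = 48*(-236) = -11328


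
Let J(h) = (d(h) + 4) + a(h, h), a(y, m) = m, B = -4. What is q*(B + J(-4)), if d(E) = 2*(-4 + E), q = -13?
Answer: 260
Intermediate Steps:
d(E) = -8 + 2*E
J(h) = -4 + 3*h (J(h) = ((-8 + 2*h) + 4) + h = (-4 + 2*h) + h = -4 + 3*h)
q*(B + J(-4)) = -13*(-4 + (-4 + 3*(-4))) = -13*(-4 + (-4 - 12)) = -13*(-4 - 16) = -13*(-20) = 260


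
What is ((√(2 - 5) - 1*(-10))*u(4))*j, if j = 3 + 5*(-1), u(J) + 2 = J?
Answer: -40 - 4*I*√3 ≈ -40.0 - 6.9282*I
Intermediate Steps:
u(J) = -2 + J
j = -2 (j = 3 - 5 = -2)
((√(2 - 5) - 1*(-10))*u(4))*j = ((√(2 - 5) - 1*(-10))*(-2 + 4))*(-2) = ((√(-3) + 10)*2)*(-2) = ((I*√3 + 10)*2)*(-2) = ((10 + I*√3)*2)*(-2) = (20 + 2*I*√3)*(-2) = -40 - 4*I*√3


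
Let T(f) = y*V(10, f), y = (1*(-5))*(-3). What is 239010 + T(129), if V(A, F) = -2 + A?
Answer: 239130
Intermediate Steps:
y = 15 (y = -5*(-3) = 15)
T(f) = 120 (T(f) = 15*(-2 + 10) = 15*8 = 120)
239010 + T(129) = 239010 + 120 = 239130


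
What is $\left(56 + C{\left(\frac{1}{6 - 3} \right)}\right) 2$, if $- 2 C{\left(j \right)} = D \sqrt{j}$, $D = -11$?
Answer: $112 + \frac{11 \sqrt{3}}{3} \approx 118.35$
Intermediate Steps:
$C{\left(j \right)} = \frac{11 \sqrt{j}}{2}$ ($C{\left(j \right)} = - \frac{\left(-11\right) \sqrt{j}}{2} = \frac{11 \sqrt{j}}{2}$)
$\left(56 + C{\left(\frac{1}{6 - 3} \right)}\right) 2 = \left(56 + \frac{11 \sqrt{\frac{1}{6 - 3}}}{2}\right) 2 = \left(56 + \frac{11 \sqrt{\frac{1}{3}}}{2}\right) 2 = \left(56 + \frac{11}{2 \sqrt{3}}\right) 2 = \left(56 + \frac{11 \frac{\sqrt{3}}{3}}{2}\right) 2 = \left(56 + \frac{11 \sqrt{3}}{6}\right) 2 = 112 + \frac{11 \sqrt{3}}{3}$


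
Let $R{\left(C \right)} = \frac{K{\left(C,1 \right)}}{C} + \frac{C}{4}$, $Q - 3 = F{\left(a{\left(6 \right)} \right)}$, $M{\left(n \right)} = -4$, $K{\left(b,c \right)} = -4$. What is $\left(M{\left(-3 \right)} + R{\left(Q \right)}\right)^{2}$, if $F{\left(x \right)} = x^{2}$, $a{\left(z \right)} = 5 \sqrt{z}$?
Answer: $\frac{438693025}{374544} \approx 1171.3$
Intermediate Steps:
$Q = 153$ ($Q = 3 + \left(5 \sqrt{6}\right)^{2} = 3 + 150 = 153$)
$R{\left(C \right)} = - \frac{4}{C} + \frac{C}{4}$
$\left(M{\left(-3 \right)} + R{\left(Q \right)}\right)^{2} = \left(-4 + \left(- \frac{4}{153} + \frac{1}{4} \cdot 153\right)\right)^{2} = \left(-4 + \left(\left(-4\right) \frac{1}{153} + \frac{153}{4}\right)\right)^{2} = \left(-4 + \left(- \frac{4}{153} + \frac{153}{4}\right)\right)^{2} = \left(-4 + \frac{23393}{612}\right)^{2} = \left(\frac{20945}{612}\right)^{2} = \frac{438693025}{374544}$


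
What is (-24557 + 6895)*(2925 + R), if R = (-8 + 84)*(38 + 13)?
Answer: -120119262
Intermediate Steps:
R = 3876 (R = 76*51 = 3876)
(-24557 + 6895)*(2925 + R) = (-24557 + 6895)*(2925 + 3876) = -17662*6801 = -120119262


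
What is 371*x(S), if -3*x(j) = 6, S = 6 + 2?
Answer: -742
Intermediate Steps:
S = 8
x(j) = -2 (x(j) = -⅓*6 = -2)
371*x(S) = 371*(-2) = -742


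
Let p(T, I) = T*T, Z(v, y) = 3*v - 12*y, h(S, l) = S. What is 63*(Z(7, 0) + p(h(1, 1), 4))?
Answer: 1386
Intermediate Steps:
Z(v, y) = -12*y + 3*v
p(T, I) = T²
63*(Z(7, 0) + p(h(1, 1), 4)) = 63*((-12*0 + 3*7) + 1²) = 63*((0 + 21) + 1) = 63*(21 + 1) = 63*22 = 1386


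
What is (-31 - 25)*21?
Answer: -1176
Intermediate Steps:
(-31 - 25)*21 = -56*21 = -1176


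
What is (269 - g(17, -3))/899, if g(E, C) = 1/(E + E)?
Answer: 295/986 ≈ 0.29919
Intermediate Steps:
g(E, C) = 1/(2*E)
(269 - g(17, -3))/899 = (269 - 1/(2*17))/899 = (269 - 1/(2*17))*(1/899) = (269 - 1*1/34)*(1/899) = (269 - 1/34)*(1/899) = (9145/34)*(1/899) = 295/986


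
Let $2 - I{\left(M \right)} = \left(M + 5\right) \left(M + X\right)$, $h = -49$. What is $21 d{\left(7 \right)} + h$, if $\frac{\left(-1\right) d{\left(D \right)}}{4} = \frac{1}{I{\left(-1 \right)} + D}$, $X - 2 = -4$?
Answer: $-53$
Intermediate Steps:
$X = -2$ ($X = 2 - 4 = -2$)
$I{\left(M \right)} = 2 - \left(-2 + M\right) \left(5 + M\right)$ ($I{\left(M \right)} = 2 - \left(M + 5\right) \left(M - 2\right) = 2 - \left(5 + M\right) \left(-2 + M\right) = 2 - \left(-2 + M\right) \left(5 + M\right)$)
$d{\left(D \right)} = - \frac{4}{14 + D}$ ($d{\left(D \right)} = - \frac{4}{\left(12 - \left(-1\right)^{2} - -3\right) + D} = - \frac{4}{\left(12 - 1 + 3\right) + D} = - \frac{4}{14 + D}$)
$21 d{\left(7 \right)} + h = 21 \left(- \frac{4}{14 + 7}\right) - 49 = 21 \left(- \frac{4}{21}\right) - 49 = -4 - 49 = -53$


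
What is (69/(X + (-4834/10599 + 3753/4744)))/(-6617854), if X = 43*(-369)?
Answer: 1734717132/2639869207815224327 ≈ 6.5712e-10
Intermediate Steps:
X = -15867
(69/(X + (-4834/10599 + 3753/4744)))/(-6617854) = (69/(-15867 + (-4834/10599 + 3753/4744)))/(-6617854) = (69/(-15867 + (-4834*1/10599 + 3753*(1/4744))))*(-1/6617854) = (69/(-15867 + (-4834/10599 + 3753/4744)))*(-1/6617854) = (69/(-15867 + 16845551/50281656))*(-1/6617854) = (69/(-797802190201/50281656))*(-1/6617854) = (69*(-50281656/797802190201))*(-1/6617854) = -3469434264/797802190201*(-1/6617854) = 1734717132/2639869207815224327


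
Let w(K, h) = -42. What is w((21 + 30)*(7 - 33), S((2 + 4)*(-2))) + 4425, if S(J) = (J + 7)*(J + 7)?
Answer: 4383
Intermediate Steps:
S(J) = (7 + J)**2 (S(J) = (7 + J)*(7 + J) = (7 + J)**2)
w((21 + 30)*(7 - 33), S((2 + 4)*(-2))) + 4425 = -42 + 4425 = 4383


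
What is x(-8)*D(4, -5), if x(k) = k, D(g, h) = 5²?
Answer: -200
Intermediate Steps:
D(g, h) = 25
x(-8)*D(4, -5) = -8*25 = -200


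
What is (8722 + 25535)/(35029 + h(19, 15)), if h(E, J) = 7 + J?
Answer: 34257/35051 ≈ 0.97735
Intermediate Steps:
(8722 + 25535)/(35029 + h(19, 15)) = (8722 + 25535)/(35029 + (7 + 15)) = 34257/(35029 + 22) = 34257/35051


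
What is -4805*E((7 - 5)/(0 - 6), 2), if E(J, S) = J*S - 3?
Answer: 52855/3 ≈ 17618.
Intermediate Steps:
E(J, S) = -3 + J*S
-4805*E((7 - 5)/(0 - 6), 2) = -4805*(-3 + ((7 - 5)/(0 - 6))*2) = -4805*(-3 + (2/(-6))*2) = -4805*(-3 + (2*(-⅙))*2) = -4805*(-3 - ⅓*2) = -4805*(-3 - ⅔) = -4805*(-11/3) = 52855/3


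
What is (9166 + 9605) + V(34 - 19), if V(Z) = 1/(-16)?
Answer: 300335/16 ≈ 18771.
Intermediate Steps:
V(Z) = -1/16
(9166 + 9605) + V(34 - 19) = (9166 + 9605) - 1/16 = 18771 - 1/16 = 300335/16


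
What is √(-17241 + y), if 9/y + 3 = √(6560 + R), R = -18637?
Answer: √(-17241 + 9/(-3 + I*√12077)) ≈ 0.0003 - 131.3*I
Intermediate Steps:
y = 9/(-3 + I*√12077) (y = 9/(-3 + √(6560 - 18637)) = 9/(-3 + √(-12077)) = 9/(-3 + I*√12077) ≈ -0.002234 - 0.081835*I)
√(-17241 + y) = √(-17241 + (-27/12086 - 9*I*√12077/12086)) = √(-208374753/12086 - 9*I*√12077/12086)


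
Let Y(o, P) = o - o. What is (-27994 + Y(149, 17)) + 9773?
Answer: -18221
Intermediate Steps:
Y(o, P) = 0
(-27994 + Y(149, 17)) + 9773 = (-27994 + 0) + 9773 = -27994 + 9773 = -18221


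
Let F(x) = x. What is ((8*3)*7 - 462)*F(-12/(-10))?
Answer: -1764/5 ≈ -352.80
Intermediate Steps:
((8*3)*7 - 462)*F(-12/(-10)) = ((8*3)*7 - 462)*(-12/(-10)) = (24*7 - 462)*(-12*(-⅒)) = (168 - 462)*(6/5) = -294*6/5 = -1764/5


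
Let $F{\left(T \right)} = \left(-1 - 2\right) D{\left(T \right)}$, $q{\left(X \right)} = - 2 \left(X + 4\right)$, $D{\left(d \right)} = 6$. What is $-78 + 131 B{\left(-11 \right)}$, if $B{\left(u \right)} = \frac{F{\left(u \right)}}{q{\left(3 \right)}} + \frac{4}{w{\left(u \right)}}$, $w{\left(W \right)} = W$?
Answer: $\frac{3295}{77} \approx 42.792$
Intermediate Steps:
$q{\left(X \right)} = -8 - 2 X$ ($q{\left(X \right)} = - 2 \left(4 + X\right) = -8 - 2 X$)
$F{\left(T \right)} = -18$ ($F{\left(T \right)} = \left(-1 - 2\right) 6 = \left(-3\right) 6 = -18$)
$B{\left(u \right)} = \frac{9}{7} + \frac{4}{u}$ ($B{\left(u \right)} = - \frac{18}{-8 - 6} + \frac{4}{u} = - \frac{18}{-14} + \frac{4}{u} = \left(-18\right) \left(- \frac{1}{14}\right) + \frac{4}{u} = \frac{9}{7} + \frac{4}{u}$)
$-78 + 131 B{\left(-11 \right)} = -78 + 131 \left(\frac{9}{7} + \frac{4}{-11}\right) = -78 + 131 \left(\frac{9}{7} + 4 \left(- \frac{1}{11}\right)\right) = -78 + 131 \left(\frac{9}{7} - \frac{4}{11}\right) = -78 + 131 \cdot \frac{71}{77} = -78 + \frac{9301}{77} = \frac{3295}{77}$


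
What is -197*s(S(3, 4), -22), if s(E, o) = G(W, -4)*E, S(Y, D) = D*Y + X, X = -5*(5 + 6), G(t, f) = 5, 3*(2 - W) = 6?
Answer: 42355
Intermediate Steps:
W = 0 (W = 2 - ⅓*6 = 2 - 2 = 0)
X = -55 (X = -5*11 = -55)
S(Y, D) = -55 + D*Y (S(Y, D) = D*Y - 55 = -55 + D*Y)
s(E, o) = 5*E
-197*s(S(3, 4), -22) = -985*(-55 + 4*3) = -985*(-55 + 12) = -985*(-43) = -197*(-215) = 42355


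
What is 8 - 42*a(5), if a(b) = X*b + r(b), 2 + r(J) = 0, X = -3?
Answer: 722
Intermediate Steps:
r(J) = -2 (r(J) = -2 + 0 = -2)
a(b) = -2 - 3*b (a(b) = -3*b - 2 = -2 - 3*b)
8 - 42*a(5) = 8 - 42*(-2 - 3*5) = 8 - 42*(-2 - 15) = 8 - 42*(-17) = 8 + 714 = 722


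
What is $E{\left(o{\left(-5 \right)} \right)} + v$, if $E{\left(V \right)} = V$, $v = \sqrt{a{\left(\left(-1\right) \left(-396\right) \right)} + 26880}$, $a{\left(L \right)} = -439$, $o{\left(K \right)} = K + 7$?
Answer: $2 + \sqrt{26441} \approx 164.61$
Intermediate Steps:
$o{\left(K \right)} = 7 + K$
$v = \sqrt{26441}$ ($v = \sqrt{-439 + 26880} = \sqrt{26441} \approx 162.61$)
$E{\left(o{\left(-5 \right)} \right)} + v = \left(7 - 5\right) + \sqrt{26441} = 2 + \sqrt{26441}$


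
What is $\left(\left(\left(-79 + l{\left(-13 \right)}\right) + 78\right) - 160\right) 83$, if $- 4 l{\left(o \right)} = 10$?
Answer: $- \frac{27141}{2} \approx -13571.0$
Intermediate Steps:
$l{\left(o \right)} = - \frac{5}{2}$ ($l{\left(o \right)} = \left(- \frac{1}{4}\right) 10 = - \frac{5}{2}$)
$\left(\left(\left(-79 + l{\left(-13 \right)}\right) + 78\right) - 160\right) 83 = \left(\left(\left(-79 - \frac{5}{2}\right) + 78\right) - 160\right) 83 = \left(\left(- \frac{163}{2} + 78\right) - 160\right) 83 = \left(- \frac{7}{2} - 160\right) 83 = \left(- \frac{327}{2}\right) 83 = - \frac{27141}{2}$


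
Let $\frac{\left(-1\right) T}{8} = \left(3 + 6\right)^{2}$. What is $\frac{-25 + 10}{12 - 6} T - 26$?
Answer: $1594$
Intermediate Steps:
$T = -648$ ($T = - 8 \left(3 + 6\right)^{2} = - 8 \cdot 9^{2} = \left(-8\right) 81 = -648$)
$\frac{-25 + 10}{12 - 6} T - 26 = \frac{-25 + 10}{12 - 6} \left(-648\right) - 26 = - \frac{15}{6} \left(-648\right) - 26 = \left(-15\right) \frac{1}{6} \left(-648\right) - 26 = \left(- \frac{5}{2}\right) \left(-648\right) - 26 = 1620 - 26 = 1594$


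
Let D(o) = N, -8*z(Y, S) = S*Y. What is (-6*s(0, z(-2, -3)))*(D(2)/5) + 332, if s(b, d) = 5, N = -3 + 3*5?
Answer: 260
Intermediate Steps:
N = 12 (N = -3 + 15 = 12)
z(Y, S) = -S*Y/8
D(o) = 12
(-6*s(0, z(-2, -3)))*(D(2)/5) + 332 = (-6*5)*(12/5) + 332 = -360/5 + 332 = -30*12/5 + 332 = -72 + 332 = 260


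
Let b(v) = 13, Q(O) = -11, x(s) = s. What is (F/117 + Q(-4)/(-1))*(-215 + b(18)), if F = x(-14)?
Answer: -257146/117 ≈ -2197.8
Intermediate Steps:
F = -14
(F/117 + Q(-4)/(-1))*(-215 + b(18)) = (-14/117 - 11/(-1))*(-215 + 13) = (-14*1/117 - 11*(-1))*(-202) = (-14/117 + 11)*(-202) = (1273/117)*(-202) = -257146/117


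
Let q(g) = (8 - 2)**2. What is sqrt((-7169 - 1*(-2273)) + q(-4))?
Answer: 18*I*sqrt(15) ≈ 69.714*I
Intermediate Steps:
q(g) = 36 (q(g) = 6**2 = 36)
sqrt((-7169 - 1*(-2273)) + q(-4)) = sqrt((-7169 - 1*(-2273)) + 36) = sqrt((-7169 + 2273) + 36) = sqrt(-4896 + 36) = sqrt(-4860) = 18*I*sqrt(15)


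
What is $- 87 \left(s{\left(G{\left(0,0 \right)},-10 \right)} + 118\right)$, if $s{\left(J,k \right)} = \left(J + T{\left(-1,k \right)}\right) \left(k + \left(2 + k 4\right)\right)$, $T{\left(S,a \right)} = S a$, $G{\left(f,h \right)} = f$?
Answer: $31494$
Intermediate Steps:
$s{\left(J,k \right)} = \left(2 + 5 k\right) \left(J - k\right)$ ($s{\left(J,k \right)} = \left(J - k\right) \left(k + \left(2 + k 4\right)\right) = \left(J - k\right) \left(k + \left(2 + 4 k\right)\right) = \left(J - k\right) \left(2 + 5 k\right) = \left(2 + 5 k\right) \left(J - k\right)$)
$- 87 \left(s{\left(G{\left(0,0 \right)},-10 \right)} + 118\right) = - 87 \left(\left(- 5 \left(-10\right)^{2} - -20 + 2 \cdot 0 + 5 \cdot 0 \left(-10\right)\right) + 118\right) = - 87 \left(\left(\left(-5\right) 100 + 20 + 0 + 0\right) + 118\right) = - 87 \left(\left(-500 + 20 + 0 + 0\right) + 118\right) = - 87 \left(-480 + 118\right) = \left(-87\right) \left(-362\right) = 31494$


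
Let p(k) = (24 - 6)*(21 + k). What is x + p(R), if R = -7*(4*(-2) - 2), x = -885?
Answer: 753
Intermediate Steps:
R = 70 (R = -7*(-8 - 2) = -7*(-10) = 70)
p(k) = 378 + 18*k (p(k) = 18*(21 + k) = 378 + 18*k)
x + p(R) = -885 + (378 + 18*70) = -885 + (378 + 1260) = -885 + 1638 = 753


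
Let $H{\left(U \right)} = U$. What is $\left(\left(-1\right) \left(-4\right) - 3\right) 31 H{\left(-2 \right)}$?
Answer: $-62$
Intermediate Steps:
$\left(\left(-1\right) \left(-4\right) - 3\right) 31 H{\left(-2 \right)} = \left(\left(-1\right) \left(-4\right) - 3\right) 31 \left(-2\right) = \left(4 - 3\right) 31 \left(-2\right) = 1 \cdot 31 \left(-2\right) = 31 \left(-2\right) = -62$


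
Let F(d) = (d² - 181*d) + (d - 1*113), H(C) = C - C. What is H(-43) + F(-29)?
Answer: 5948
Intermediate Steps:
H(C) = 0
F(d) = -113 + d² - 180*d (F(d) = (d² - 181*d) + (d - 113) = (d² - 181*d) + (-113 + d) = -113 + d² - 180*d)
H(-43) + F(-29) = 0 + (-113 + (-29)² - 180*(-29)) = 0 + (-113 + 841 + 5220) = 0 + 5948 = 5948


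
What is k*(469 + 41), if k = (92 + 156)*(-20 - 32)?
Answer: -6576960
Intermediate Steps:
k = -12896 (k = 248*(-52) = -12896)
k*(469 + 41) = -12896*(469 + 41) = -12896*510 = -6576960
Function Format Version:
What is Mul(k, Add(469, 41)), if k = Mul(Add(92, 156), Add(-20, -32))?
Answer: -6576960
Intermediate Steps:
k = -12896 (k = Mul(248, -52) = -12896)
Mul(k, Add(469, 41)) = Mul(-12896, Add(469, 41)) = Mul(-12896, 510) = -6576960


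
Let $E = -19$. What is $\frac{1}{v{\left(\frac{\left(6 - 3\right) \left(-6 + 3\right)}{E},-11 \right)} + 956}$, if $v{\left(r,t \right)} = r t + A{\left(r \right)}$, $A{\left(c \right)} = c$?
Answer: $\frac{19}{18074} \approx 0.0010512$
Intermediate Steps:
$v{\left(r,t \right)} = r + r t$ ($v{\left(r,t \right)} = r t + r = r + r t$)
$\frac{1}{v{\left(\frac{\left(6 - 3\right) \left(-6 + 3\right)}{E},-11 \right)} + 956} = \frac{1}{\frac{\left(6 - 3\right) \left(-6 + 3\right)}{-19} \left(1 - 11\right) + 956} = \frac{1}{3 \left(-3\right) \left(- \frac{1}{19}\right) \left(-10\right) + 956} = \frac{1}{\left(-9\right) \left(- \frac{1}{19}\right) \left(-10\right) + 956} = \frac{1}{\frac{9}{19} \left(-10\right) + 956} = \frac{1}{- \frac{90}{19} + 956} = \frac{1}{\frac{18074}{19}} = \frac{19}{18074}$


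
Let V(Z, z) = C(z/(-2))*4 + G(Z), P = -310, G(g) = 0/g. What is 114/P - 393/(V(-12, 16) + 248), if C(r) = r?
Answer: -24409/11160 ≈ -2.1872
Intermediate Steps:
G(g) = 0
V(Z, z) = -2*z (V(Z, z) = (z/(-2))*4 + 0 = (z*(-1/2))*4 + 0 = -z/2*4 + 0 = -2*z + 0 = -2*z)
114/P - 393/(V(-12, 16) + 248) = 114/(-310) - 393/(-2*16 + 248) = 114*(-1/310) - 393/(-32 + 248) = -57/155 - 393/216 = -57/155 - 393*1/216 = -57/155 - 131/72 = -24409/11160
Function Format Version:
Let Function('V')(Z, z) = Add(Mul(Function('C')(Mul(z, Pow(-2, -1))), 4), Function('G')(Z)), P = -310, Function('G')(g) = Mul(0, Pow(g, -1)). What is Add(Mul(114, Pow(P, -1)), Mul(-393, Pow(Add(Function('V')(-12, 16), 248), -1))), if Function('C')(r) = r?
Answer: Rational(-24409, 11160) ≈ -2.1872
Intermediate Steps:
Function('G')(g) = 0
Function('V')(Z, z) = Mul(-2, z) (Function('V')(Z, z) = Add(Mul(Mul(z, Pow(-2, -1)), 4), 0) = Add(Mul(Mul(z, Rational(-1, 2)), 4), 0) = Add(Mul(Mul(Rational(-1, 2), z), 4), 0) = Add(Mul(-2, z), 0) = Mul(-2, z))
Add(Mul(114, Pow(P, -1)), Mul(-393, Pow(Add(Function('V')(-12, 16), 248), -1))) = Add(Mul(114, Pow(-310, -1)), Mul(-393, Pow(Add(Mul(-2, 16), 248), -1))) = Add(Mul(114, Rational(-1, 310)), Mul(-393, Pow(Add(-32, 248), -1))) = Add(Rational(-57, 155), Mul(-393, Pow(216, -1))) = Add(Rational(-57, 155), Mul(-393, Rational(1, 216))) = Add(Rational(-57, 155), Rational(-131, 72)) = Rational(-24409, 11160)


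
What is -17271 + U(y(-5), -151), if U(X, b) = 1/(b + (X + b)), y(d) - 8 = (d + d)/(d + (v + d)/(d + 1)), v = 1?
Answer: -10068995/583 ≈ -17271.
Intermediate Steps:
y(d) = 8 + 2*d/(1 + d) (y(d) = 8 + (d + d)/(d + (1 + d)/(d + 1)) = 8 + (2*d)/(d + (1 + d)/(1 + d)) = 8 + (2*d)/(d + 1) = 8 + (2*d)/(1 + d) = 8 + 2*d/(1 + d))
U(X, b) = 1/(X + 2*b)
-17271 + U(y(-5), -151) = -17271 + 1/(2*(4 + 5*(-5))/(1 - 5) + 2*(-151)) = -17271 + 1/(2*(4 - 25)/(-4) - 302) = -17271 + 1/(2*(-1/4)*(-21) - 302) = -17271 + 1/(21/2 - 302) = -17271 + 1/(-583/2) = -17271 - 2/583 = -10068995/583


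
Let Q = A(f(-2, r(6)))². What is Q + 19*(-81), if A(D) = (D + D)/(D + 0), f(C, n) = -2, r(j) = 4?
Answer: -1535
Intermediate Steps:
A(D) = 2 (A(D) = (2*D)/D = 2)
Q = 4 (Q = 2² = 4)
Q + 19*(-81) = 4 + 19*(-81) = 4 - 1539 = -1535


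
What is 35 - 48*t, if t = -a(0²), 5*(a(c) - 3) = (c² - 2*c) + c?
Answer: 179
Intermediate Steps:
a(c) = 3 - c/5 + c²/5 (a(c) = 3 + ((c² - 2*c) + c)/5 = 3 + (c² - c)/5 = 3 + (-c/5 + c²/5) = 3 - c/5 + c²/5)
t = -3 (t = -(3 - ⅕*0² + (0²)²/5) = -(3 - ⅕*0 + (⅕)*0²) = -(3 + 0 + (⅕)*0) = -(3 + 0 + 0) = -1*3 = -3)
35 - 48*t = 35 - 48*(-3) = 35 + 144 = 179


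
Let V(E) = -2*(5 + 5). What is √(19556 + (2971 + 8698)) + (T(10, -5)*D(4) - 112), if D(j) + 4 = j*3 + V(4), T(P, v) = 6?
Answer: -184 + 5*√1249 ≈ -7.2940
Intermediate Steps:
V(E) = -20 (V(E) = -2*10 = -20)
D(j) = -24 + 3*j (D(j) = -4 + (j*3 - 20) = -4 + (3*j - 20) = -4 + (-20 + 3*j) = -24 + 3*j)
√(19556 + (2971 + 8698)) + (T(10, -5)*D(4) - 112) = √(19556 + (2971 + 8698)) + (6*(-24 + 3*4) - 112) = √(19556 + 11669) + (6*(-24 + 12) - 112) = √31225 + (6*(-12) - 112) = 5*√1249 + (-72 - 112) = 5*√1249 - 184 = -184 + 5*√1249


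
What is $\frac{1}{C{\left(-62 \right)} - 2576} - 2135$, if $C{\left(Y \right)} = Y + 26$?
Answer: $- \frac{5576621}{2612} \approx -2135.0$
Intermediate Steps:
$C{\left(Y \right)} = 26 + Y$
$\frac{1}{C{\left(-62 \right)} - 2576} - 2135 = \frac{1}{\left(26 - 62\right) - 2576} - 2135 = \frac{1}{-36 - 2576} - 2135 = \frac{1}{-2612} - 2135 = - \frac{1}{2612} - 2135 = - \frac{5576621}{2612}$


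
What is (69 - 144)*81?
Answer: -6075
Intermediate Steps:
(69 - 144)*81 = -75*81 = -6075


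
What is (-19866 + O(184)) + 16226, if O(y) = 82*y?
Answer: 11448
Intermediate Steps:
(-19866 + O(184)) + 16226 = (-19866 + 82*184) + 16226 = (-19866 + 15088) + 16226 = -4778 + 16226 = 11448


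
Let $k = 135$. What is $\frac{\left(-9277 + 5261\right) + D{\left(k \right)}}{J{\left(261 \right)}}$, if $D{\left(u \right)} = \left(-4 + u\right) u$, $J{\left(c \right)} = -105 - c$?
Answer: $- \frac{13669}{366} \approx -37.347$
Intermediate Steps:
$D{\left(u \right)} = u \left(-4 + u\right)$
$\frac{\left(-9277 + 5261\right) + D{\left(k \right)}}{J{\left(261 \right)}} = \frac{\left(-9277 + 5261\right) + 135 \left(-4 + 135\right)}{-105 - 261} = \frac{-4016 + 135 \cdot 131}{-105 - 261} = \frac{-4016 + 17685}{-366} = 13669 \left(- \frac{1}{366}\right) = - \frac{13669}{366}$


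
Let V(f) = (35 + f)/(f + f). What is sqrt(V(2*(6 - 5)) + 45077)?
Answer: sqrt(180345)/2 ≈ 212.34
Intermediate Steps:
V(f) = (35 + f)/(2*f) (V(f) = (35 + f)/((2*f)) = (35 + f)*(1/(2*f)) = (35 + f)/(2*f))
sqrt(V(2*(6 - 5)) + 45077) = sqrt((35 + 2*(6 - 5))/(2*((2*(6 - 5)))) + 45077) = sqrt((35 + 2*1)/(2*((2*1))) + 45077) = sqrt((1/2)*(35 + 2)/2 + 45077) = sqrt((1/2)*(1/2)*37 + 45077) = sqrt(37/4 + 45077) = sqrt(180345/4) = sqrt(180345)/2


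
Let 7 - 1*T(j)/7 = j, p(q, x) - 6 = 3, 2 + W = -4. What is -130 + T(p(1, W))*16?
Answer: -354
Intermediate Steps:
W = -6 (W = -2 - 4 = -6)
p(q, x) = 9 (p(q, x) = 6 + 3 = 9)
T(j) = 49 - 7*j
-130 + T(p(1, W))*16 = -130 + (49 - 7*9)*16 = -130 + (49 - 63)*16 = -130 - 14*16 = -130 - 224 = -354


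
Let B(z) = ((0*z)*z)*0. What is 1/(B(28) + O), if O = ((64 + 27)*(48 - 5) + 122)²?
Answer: 1/16281225 ≈ 6.1420e-8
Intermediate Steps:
B(z) = 0 (B(z) = (0*z)*0 = 0*0 = 0)
O = 16281225 (O = (91*43 + 122)² = (3913 + 122)² = 4035² = 16281225)
1/(B(28) + O) = 1/(0 + 16281225) = 1/16281225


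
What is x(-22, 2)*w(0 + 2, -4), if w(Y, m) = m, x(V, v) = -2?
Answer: 8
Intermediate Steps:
x(-22, 2)*w(0 + 2, -4) = -2*(-4) = 8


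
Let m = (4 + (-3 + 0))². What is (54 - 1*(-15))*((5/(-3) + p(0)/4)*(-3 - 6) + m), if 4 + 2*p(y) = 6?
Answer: 3795/4 ≈ 948.75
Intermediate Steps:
p(y) = 1 (p(y) = -2 + (½)*6 = -2 + 3 = 1)
m = 1 (m = (4 - 3)² = 1² = 1)
(54 - 1*(-15))*((5/(-3) + p(0)/4)*(-3 - 6) + m) = (54 - 1*(-15))*((5/(-3) + 1/4)*(-3 - 6) + 1) = (54 + 15)*((5*(-⅓) + 1*(¼))*(-9) + 1) = 69*((-5/3 + ¼)*(-9) + 1) = 69*(-17/12*(-9) + 1) = 69*(51/4 + 1) = 69*(55/4) = 3795/4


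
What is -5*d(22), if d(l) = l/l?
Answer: -5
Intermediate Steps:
d(l) = 1
-5*d(22) = -5*1 = -5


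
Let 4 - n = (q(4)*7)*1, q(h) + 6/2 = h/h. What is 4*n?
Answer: 72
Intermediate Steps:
q(h) = -2 (q(h) = -3 + h/h = -3 + 1 = -2)
n = 18 (n = 4 - (-2*7) = 4 - (-14) = 4 - 1*(-14) = 4 + 14 = 18)
4*n = 4*18 = 72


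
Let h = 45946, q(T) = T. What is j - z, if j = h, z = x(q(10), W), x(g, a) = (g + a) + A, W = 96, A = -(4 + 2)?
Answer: 45846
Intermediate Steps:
A = -6 (A = -1*6 = -6)
x(g, a) = -6 + a + g (x(g, a) = (g + a) - 6 = (a + g) - 6 = -6 + a + g)
z = 100 (z = -6 + 96 + 10 = 100)
j = 45946
j - z = 45946 - 1*100 = 45946 - 100 = 45846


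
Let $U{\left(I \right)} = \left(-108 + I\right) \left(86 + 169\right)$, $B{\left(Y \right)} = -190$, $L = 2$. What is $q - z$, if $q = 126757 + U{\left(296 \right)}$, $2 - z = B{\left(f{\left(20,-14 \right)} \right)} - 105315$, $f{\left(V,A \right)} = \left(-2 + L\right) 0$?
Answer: $69190$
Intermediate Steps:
$f{\left(V,A \right)} = 0$ ($f{\left(V,A \right)} = \left(-2 + 2\right) 0 = 0 \cdot 0 = 0$)
$z = 105507$ ($z = 2 - \left(-190 - 105315\right) = 2 - -105505 = 2 + 105505 = 105507$)
$U{\left(I \right)} = -27540 + 255 I$ ($U{\left(I \right)} = \left(-108 + I\right) 255 = -27540 + 255 I$)
$q = 174697$ ($q = 126757 + \left(-27540 + 255 \cdot 296\right) = 126757 + \left(-27540 + 75480\right) = 126757 + 47940 = 174697$)
$q - z = 174697 - 105507 = 69190$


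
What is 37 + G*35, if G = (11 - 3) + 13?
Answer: 772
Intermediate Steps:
G = 21 (G = 8 + 13 = 21)
37 + G*35 = 37 + 21*35 = 37 + 735 = 772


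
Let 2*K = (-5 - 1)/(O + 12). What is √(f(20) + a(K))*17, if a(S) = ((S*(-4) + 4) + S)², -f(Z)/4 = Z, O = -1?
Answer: 17*I*√6871/11 ≈ 128.1*I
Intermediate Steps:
K = -3/11 (K = ((-5 - 1)/(-1 + 12))/2 = (-6/11)/2 = (-6*1/11)/2 = (½)*(-6/11) = -3/11 ≈ -0.27273)
f(Z) = -4*Z
a(S) = (4 - 3*S)² (a(S) = ((-4*S + 4) + S)² = ((4 - 4*S) + S)² = (4 - 3*S)²)
√(f(20) + a(K))*17 = √(-4*20 + (-4 + 3*(-3/11))²)*17 = √(-80 + (-4 - 9/11)²)*17 = √(-80 + (-53/11)²)*17 = √(-80 + 2809/121)*17 = √(-6871/121)*17 = (I*√6871/11)*17 = 17*I*√6871/11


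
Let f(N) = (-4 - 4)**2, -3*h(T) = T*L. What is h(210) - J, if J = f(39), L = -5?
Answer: 286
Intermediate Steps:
h(T) = 5*T/3 (h(T) = -T*(-5)/3 = -(-5)*T/3 = 5*T/3)
f(N) = 64 (f(N) = (-8)**2 = 64)
J = 64
h(210) - J = (5/3)*210 - 1*64 = 350 - 64 = 286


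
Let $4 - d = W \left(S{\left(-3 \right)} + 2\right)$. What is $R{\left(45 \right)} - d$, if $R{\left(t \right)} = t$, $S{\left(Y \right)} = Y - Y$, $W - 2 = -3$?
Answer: $39$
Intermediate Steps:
$W = -1$ ($W = 2 - 3 = -1$)
$S{\left(Y \right)} = 0$
$d = 6$ ($d = 4 - - (0 + 2) = 4 - \left(-1\right) 2 = 4 - -2 = 4 + 2 = 6$)
$R{\left(45 \right)} - d = 45 - 6 = 39$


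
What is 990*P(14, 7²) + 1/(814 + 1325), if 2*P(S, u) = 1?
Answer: 1058806/2139 ≈ 495.00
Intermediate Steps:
P(S, u) = ½ (P(S, u) = (½)*1 = ½)
990*P(14, 7²) + 1/(814 + 1325) = 990*(½) + 1/(814 + 1325) = 495 + 1/2139 = 1058806/2139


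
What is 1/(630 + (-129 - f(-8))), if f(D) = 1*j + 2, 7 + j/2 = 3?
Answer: 1/507 ≈ 0.0019724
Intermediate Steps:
j = -8 (j = -14 + 2*3 = -14 + 6 = -8)
f(D) = -6 (f(D) = 1*(-8) + 2 = -8 + 2 = -6)
1/(630 + (-129 - f(-8))) = 1/(630 + (-129 - 1*(-6))) = 1/(630 + (-129 + 6)) = 1/(630 - 123) = 1/507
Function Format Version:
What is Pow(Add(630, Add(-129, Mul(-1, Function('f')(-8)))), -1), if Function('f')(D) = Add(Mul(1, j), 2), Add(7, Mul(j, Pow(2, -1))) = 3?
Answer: Rational(1, 507) ≈ 0.0019724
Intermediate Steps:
j = -8 (j = Add(-14, Mul(2, 3)) = Add(-14, 6) = -8)
Function('f')(D) = -6 (Function('f')(D) = Add(Mul(1, -8), 2) = Add(-8, 2) = -6)
Pow(Add(630, Add(-129, Mul(-1, Function('f')(-8)))), -1) = Pow(Add(630, Add(-129, Mul(-1, -6))), -1) = Pow(Add(630, Add(-129, 6)), -1) = Pow(Add(630, -123), -1) = Pow(507, -1) = Rational(1, 507)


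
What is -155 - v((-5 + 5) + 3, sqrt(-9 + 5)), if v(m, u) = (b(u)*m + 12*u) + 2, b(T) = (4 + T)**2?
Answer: -193 - 72*I ≈ -193.0 - 72.0*I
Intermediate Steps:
v(m, u) = 2 + 12*u + m*(4 + u)**2 (v(m, u) = ((4 + u)**2*m + 12*u) + 2 = (m*(4 + u)**2 + 12*u) + 2 = (12*u + m*(4 + u)**2) + 2 = 2 + 12*u + m*(4 + u)**2)
-155 - v((-5 + 5) + 3, sqrt(-9 + 5)) = -155 - (2 + 12*sqrt(-9 + 5) + ((-5 + 5) + 3)*(4 + sqrt(-9 + 5))**2) = -155 - (2 + 12*sqrt(-4) + (0 + 3)*(4 + sqrt(-4))**2) = -155 - (2 + 12*(2*I) + 3*(4 + 2*I)**2) = -155 - (2 + 24*I + 3*(4 + 2*I)**2) = -155 - (2 + 3*(4 + 2*I)**2 + 24*I) = -155 + (-2 - 24*I - 3*(4 + 2*I)**2) = -157 - 24*I - 3*(4 + 2*I)**2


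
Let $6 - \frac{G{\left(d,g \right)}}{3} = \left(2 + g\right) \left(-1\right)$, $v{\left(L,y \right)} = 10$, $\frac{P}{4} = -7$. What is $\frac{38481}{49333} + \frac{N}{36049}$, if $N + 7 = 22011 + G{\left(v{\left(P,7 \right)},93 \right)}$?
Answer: $\frac{2487672800}{1778405317} \approx 1.3988$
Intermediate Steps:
$P = -28$ ($P = 4 \left(-7\right) = -28$)
$G{\left(d,g \right)} = 24 + 3 g$ ($G{\left(d,g \right)} = 18 - 3 \left(2 + g\right) \left(-1\right) = 18 - 3 \left(-2 - g\right) = 18 + \left(6 + 3 g\right) = 24 + 3 g$)
$N = 22307$ ($N = -7 + \left(22011 + \left(24 + 3 \cdot 93\right)\right) = -7 + \left(22011 + \left(24 + 279\right)\right) = -7 + \left(22011 + 303\right) = -7 + 22314 = 22307$)
$\frac{38481}{49333} + \frac{N}{36049} = \frac{38481}{49333} + \frac{22307}{36049} = \frac{2487672800}{1778405317}$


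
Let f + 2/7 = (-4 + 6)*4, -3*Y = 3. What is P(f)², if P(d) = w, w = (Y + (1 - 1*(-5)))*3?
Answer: 225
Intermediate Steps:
Y = -1 (Y = -⅓*3 = -1)
f = 54/7 (f = -2/7 + (-4 + 6)*4 = -2/7 + 2*4 = -2/7 + 8 = 54/7 ≈ 7.7143)
w = 15 (w = (-1 + (1 - 1*(-5)))*3 = (-1 + (1 + 5))*3 = (-1 + 6)*3 = 5*3 = 15)
P(d) = 15
P(f)² = 15² = 225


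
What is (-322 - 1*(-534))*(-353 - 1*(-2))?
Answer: -74412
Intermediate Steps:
(-322 - 1*(-534))*(-353 - 1*(-2)) = (-322 + 534)*(-353 + 2) = 212*(-351) = -74412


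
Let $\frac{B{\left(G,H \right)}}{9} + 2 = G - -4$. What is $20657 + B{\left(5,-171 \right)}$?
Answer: $20720$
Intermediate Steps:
$B{\left(G,H \right)} = 18 + 9 G$ ($B{\left(G,H \right)} = -18 + 9 \left(G - -4\right) = -18 + 9 \left(G + 4\right) = -18 + 9 \left(4 + G\right) = -18 + \left(36 + 9 G\right) = 18 + 9 G$)
$20657 + B{\left(5,-171 \right)} = 20657 + \left(18 + 9 \cdot 5\right) = 20657 + \left(18 + 45\right) = 20657 + 63 = 20720$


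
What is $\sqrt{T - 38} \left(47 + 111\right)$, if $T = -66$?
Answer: $316 i \sqrt{26} \approx 1611.3 i$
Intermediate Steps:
$\sqrt{T - 38} \left(47 + 111\right) = \sqrt{-66 - 38} \left(47 + 111\right) = \sqrt{-104} \cdot 158 = 2 i \sqrt{26} \cdot 158 = 316 i \sqrt{26}$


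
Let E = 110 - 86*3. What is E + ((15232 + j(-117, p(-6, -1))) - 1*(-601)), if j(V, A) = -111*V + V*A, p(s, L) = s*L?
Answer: 27970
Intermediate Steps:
p(s, L) = L*s
j(V, A) = -111*V + A*V
E = -148 (E = 110 - 258 = -148)
E + ((15232 + j(-117, p(-6, -1))) - 1*(-601)) = -148 + ((15232 - 117*(-111 - 1*(-6))) - 1*(-601)) = -148 + ((15232 - 117*(-111 + 6)) + 601) = -148 + ((15232 - 117*(-105)) + 601) = -148 + ((15232 + 12285) + 601) = -148 + (27517 + 601) = -148 + 28118 = 27970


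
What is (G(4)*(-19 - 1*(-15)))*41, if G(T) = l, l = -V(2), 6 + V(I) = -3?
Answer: -1476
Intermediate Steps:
V(I) = -9 (V(I) = -6 - 3 = -9)
l = 9 (l = -1*(-9) = 9)
G(T) = 9
(G(4)*(-19 - 1*(-15)))*41 = (9*(-19 - 1*(-15)))*41 = (9*(-19 + 15))*41 = (9*(-4))*41 = -36*41 = -1476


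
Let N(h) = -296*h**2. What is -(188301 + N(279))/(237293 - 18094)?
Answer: 22852635/219199 ≈ 104.26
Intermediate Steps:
-(188301 + N(279))/(237293 - 18094) = -(188301 - 296*279**2)/(237293 - 18094) = -(188301 - 296*77841)/219199 = -(188301 - 23040936)/219199 = -(-22852635)/219199 = -1*(-22852635/219199) = 22852635/219199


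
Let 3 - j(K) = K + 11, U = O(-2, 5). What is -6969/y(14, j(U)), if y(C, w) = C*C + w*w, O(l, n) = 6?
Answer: -6969/392 ≈ -17.778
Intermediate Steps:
U = 6
j(K) = -8 - K (j(K) = 3 - (K + 11) = 3 - (11 + K) = 3 + (-11 - K) = -8 - K)
y(C, w) = C² + w²
-6969/y(14, j(U)) = -6969/(14² + (-8 - 1*6)²) = -6969/(196 + (-8 - 6)²) = -6969/(196 + (-14)²) = -6969/(196 + 196) = -6969/392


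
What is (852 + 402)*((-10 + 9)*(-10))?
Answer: 12540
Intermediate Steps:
(852 + 402)*((-10 + 9)*(-10)) = 1254*(-1*(-10)) = 1254*10 = 12540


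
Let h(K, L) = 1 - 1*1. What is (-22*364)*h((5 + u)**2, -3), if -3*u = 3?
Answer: 0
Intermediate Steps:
u = -1 (u = -1/3*3 = -1)
h(K, L) = 0 (h(K, L) = 1 - 1 = 0)
(-22*364)*h((5 + u)**2, -3) = -22*364*0 = -8008*0 = 0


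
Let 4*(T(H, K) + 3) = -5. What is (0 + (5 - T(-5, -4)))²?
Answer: 1369/16 ≈ 85.563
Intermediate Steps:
T(H, K) = -17/4 (T(H, K) = -3 + (¼)*(-5) = -3 - 5/4 = -17/4)
(0 + (5 - T(-5, -4)))² = (0 + (5 - 1*(-17/4)))² = (0 + (5 + 17/4))² = (0 + 37/4)² = (37/4)² = 1369/16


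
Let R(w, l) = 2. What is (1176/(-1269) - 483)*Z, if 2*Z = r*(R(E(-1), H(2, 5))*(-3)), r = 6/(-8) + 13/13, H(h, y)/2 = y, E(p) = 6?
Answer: 204701/564 ≈ 362.94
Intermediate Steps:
H(h, y) = 2*y
r = ¼ (r = 6*(-⅛) + 13*(1/13) = -¾ + 1 = ¼ ≈ 0.25000)
Z = -¾ (Z = ((2*(-3))/4)/2 = ((¼)*(-6))/2 = (½)*(-3/2) = -¾ ≈ -0.75000)
(1176/(-1269) - 483)*Z = (1176/(-1269) - 483)*(-¾) = (1176*(-1/1269) - 483)*(-¾) = (-392/423 - 483)*(-¾) = -204701/423*(-¾) = 204701/564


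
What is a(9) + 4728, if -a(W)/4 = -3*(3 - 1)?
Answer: 4752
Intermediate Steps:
a(W) = 24 (a(W) = -(-12)*(3 - 1) = -(-12)*2 = -4*(-6) = 24)
a(9) + 4728 = 24 + 4728 = 4752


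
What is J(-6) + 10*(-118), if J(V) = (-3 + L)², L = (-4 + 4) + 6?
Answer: -1171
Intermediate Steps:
L = 6 (L = 0 + 6 = 6)
J(V) = 9 (J(V) = (-3 + 6)² = 3² = 9)
J(-6) + 10*(-118) = 9 + 10*(-118) = 9 - 1180 = -1171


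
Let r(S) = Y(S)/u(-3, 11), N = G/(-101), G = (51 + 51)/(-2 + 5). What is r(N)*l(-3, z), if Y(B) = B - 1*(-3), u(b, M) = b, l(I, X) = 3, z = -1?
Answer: -269/101 ≈ -2.6634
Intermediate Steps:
G = 34 (G = 102/3 = 102*(⅓) = 34)
N = -34/101 (N = 34/(-101) = 34*(-1/101) = -34/101 ≈ -0.33663)
Y(B) = 3 + B (Y(B) = B + 3 = 3 + B)
r(S) = -1 - S/3 (r(S) = (3 + S)/(-3) = (3 + S)*(-⅓) = -1 - S/3)
r(N)*l(-3, z) = (-1 - ⅓*(-34/101))*3 = (-1 + 34/303)*3 = -269/303*3 = -269/101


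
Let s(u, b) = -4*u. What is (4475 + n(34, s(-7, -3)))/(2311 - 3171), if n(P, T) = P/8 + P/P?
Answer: -17921/3440 ≈ -5.2096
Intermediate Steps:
n(P, T) = 1 + P/8 (n(P, T) = P*(⅛) + 1 = P/8 + 1 = 1 + P/8)
(4475 + n(34, s(-7, -3)))/(2311 - 3171) = (4475 + (1 + (⅛)*34))/(2311 - 3171) = (4475 + (1 + 17/4))/(-860) = (4475 + 21/4)*(-1/860) = (17921/4)*(-1/860) = -17921/3440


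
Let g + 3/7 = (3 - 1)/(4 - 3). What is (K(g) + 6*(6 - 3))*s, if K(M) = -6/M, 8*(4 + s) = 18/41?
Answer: -25233/451 ≈ -55.949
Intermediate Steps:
g = 11/7 (g = -3/7 + (3 - 1)/(4 - 3) = -3/7 + 2/1 = -3/7 + 2*1 = -3/7 + 2 = 11/7 ≈ 1.5714)
s = -647/164 (s = -4 + (18/41)/8 = -4 + (18*(1/41))/8 = -4 + (1/8)*(18/41) = -4 + 9/164 = -647/164 ≈ -3.9451)
(K(g) + 6*(6 - 3))*s = (-6/11/7 + 6*(6 - 3))*(-647/164) = (-6*7/11 + 6*3)*(-647/164) = (-42/11 + 18)*(-647/164) = (156/11)*(-647/164) = -25233/451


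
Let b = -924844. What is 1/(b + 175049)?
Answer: -1/749795 ≈ -1.3337e-6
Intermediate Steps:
1/(b + 175049) = 1/(-924844 + 175049) = 1/(-749795) = -1/749795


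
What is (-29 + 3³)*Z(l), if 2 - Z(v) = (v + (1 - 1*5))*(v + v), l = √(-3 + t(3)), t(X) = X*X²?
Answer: 92 - 32*√6 ≈ 13.616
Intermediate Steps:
t(X) = X³
l = 2*√6 (l = √(-3 + 3³) = √(-3 + 27) = √24 = 2*√6 ≈ 4.8990)
Z(v) = 2 - 2*v*(-4 + v) (Z(v) = 2 - (v + (1 - 1*5))*(v + v) = 2 - (v + (1 - 5))*2*v = 2 - (v - 4)*2*v = 2 - (-4 + v)*2*v = 2 - 2*v*(-4 + v))
(-29 + 3³)*Z(l) = (-29 + 3³)*(2 - 2*(2*√6)² + 8*(2*√6)) = (-29 + 27)*(2 - 2*24 + 16*√6) = -2*(2 - 48 + 16*√6) = -2*(-46 + 16*√6) = 92 - 32*√6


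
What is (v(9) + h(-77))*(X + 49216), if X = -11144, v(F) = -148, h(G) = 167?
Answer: 723368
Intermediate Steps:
(v(9) + h(-77))*(X + 49216) = (-148 + 167)*(-11144 + 49216) = 19*38072 = 723368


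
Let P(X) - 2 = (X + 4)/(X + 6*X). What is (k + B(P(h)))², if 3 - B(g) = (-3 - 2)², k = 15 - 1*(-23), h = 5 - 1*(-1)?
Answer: 256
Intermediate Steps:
h = 6 (h = 5 + 1 = 6)
k = 38 (k = 15 + 23 = 38)
P(X) = 2 + (4 + X)/(7*X) (P(X) = 2 + (X + 4)/(X + 6*X) = 2 + (4 + X)/((7*X)) = 2 + (4 + X)*(1/(7*X)) = 2 + (4 + X)/(7*X))
B(g) = -22 (B(g) = 3 - (-3 - 2)² = 3 - 1*(-5)² = 3 - 1*25 = 3 - 25 = -22)
(k + B(P(h)))² = (38 - 22)² = 16² = 256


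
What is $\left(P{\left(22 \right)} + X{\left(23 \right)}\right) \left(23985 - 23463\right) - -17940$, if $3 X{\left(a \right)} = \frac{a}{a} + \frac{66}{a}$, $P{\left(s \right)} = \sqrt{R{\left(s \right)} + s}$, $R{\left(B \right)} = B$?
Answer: $\frac{428106}{23} + 1044 \sqrt{11} \approx 22076.0$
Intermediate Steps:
$P{\left(s \right)} = \sqrt{2} \sqrt{s}$ ($P{\left(s \right)} = \sqrt{s + s} = \sqrt{2 s} = \sqrt{2} \sqrt{s}$)
$X{\left(a \right)} = \frac{1}{3} + \frac{22}{a}$ ($X{\left(a \right)} = \frac{\frac{a}{a} + \frac{66}{a}}{3} = \frac{1 + \frac{66}{a}}{3} = \frac{1}{3} + \frac{22}{a}$)
$\left(P{\left(22 \right)} + X{\left(23 \right)}\right) \left(23985 - 23463\right) - -17940 = \left(\sqrt{2} \sqrt{22} + \frac{66 + 23}{3 \cdot 23}\right) \left(23985 - 23463\right) - -17940 = \left(2 \sqrt{11} + \frac{1}{3} \cdot \frac{1}{23} \cdot 89\right) 522 + 17940 = \left(2 \sqrt{11} + \frac{89}{69}\right) 522 + 17940 = \left(\frac{89}{69} + 2 \sqrt{11}\right) 522 + 17940 = \left(\frac{15486}{23} + 1044 \sqrt{11}\right) + 17940 = \frac{428106}{23} + 1044 \sqrt{11}$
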